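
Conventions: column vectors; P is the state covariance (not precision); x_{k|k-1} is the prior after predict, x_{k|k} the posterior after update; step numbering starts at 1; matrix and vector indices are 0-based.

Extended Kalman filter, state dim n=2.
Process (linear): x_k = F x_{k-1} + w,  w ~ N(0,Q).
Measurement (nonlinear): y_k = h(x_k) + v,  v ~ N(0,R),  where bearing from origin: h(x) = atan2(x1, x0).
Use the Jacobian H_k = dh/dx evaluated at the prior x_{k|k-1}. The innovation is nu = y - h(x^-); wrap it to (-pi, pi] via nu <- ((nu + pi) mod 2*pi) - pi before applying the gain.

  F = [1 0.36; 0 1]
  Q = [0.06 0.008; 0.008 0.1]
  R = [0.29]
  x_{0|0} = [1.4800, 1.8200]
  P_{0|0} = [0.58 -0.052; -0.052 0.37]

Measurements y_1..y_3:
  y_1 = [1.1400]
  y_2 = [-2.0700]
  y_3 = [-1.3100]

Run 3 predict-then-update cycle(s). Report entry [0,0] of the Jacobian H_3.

H_jac[0,0] = -0.0819

step 1: x^-=[2.1352, 1.8200]  P^-=[0.6505 0.0892; 0.0892 0.4700]  H_jac=[-0.2312 0.2713]  S=[0.3482]  K=[-0.3625; 0.3069]  nu=[0.4341]  x^+=[1.9778, 1.9532]  P^+=[0.6048 0.1279; 0.1279 0.4372]
step 2: x^-=[2.6810, 1.9532]  P^-=[0.8135 0.2933; 0.2933 0.5372]  H_jac=[-0.1775 0.2437]  S=[0.3222]  K=[-0.2264; 0.2447]  nu=[-2.6996]  x^+=[3.2923, 1.2927]  P^+=[0.7970 0.3112; 0.3112 0.5179]
step 3: x^-=[3.7577, 1.2927]  P^-=[1.1482 0.5056; 0.5056 0.6179]  H_jac=[-0.0819 0.2380]  S=[0.3130]  K=[0.0841; 0.3375]  nu=[-1.6413]  x^+=[3.6196, 0.7387]  P^+=[1.1460 0.4967; 0.4967 0.5823]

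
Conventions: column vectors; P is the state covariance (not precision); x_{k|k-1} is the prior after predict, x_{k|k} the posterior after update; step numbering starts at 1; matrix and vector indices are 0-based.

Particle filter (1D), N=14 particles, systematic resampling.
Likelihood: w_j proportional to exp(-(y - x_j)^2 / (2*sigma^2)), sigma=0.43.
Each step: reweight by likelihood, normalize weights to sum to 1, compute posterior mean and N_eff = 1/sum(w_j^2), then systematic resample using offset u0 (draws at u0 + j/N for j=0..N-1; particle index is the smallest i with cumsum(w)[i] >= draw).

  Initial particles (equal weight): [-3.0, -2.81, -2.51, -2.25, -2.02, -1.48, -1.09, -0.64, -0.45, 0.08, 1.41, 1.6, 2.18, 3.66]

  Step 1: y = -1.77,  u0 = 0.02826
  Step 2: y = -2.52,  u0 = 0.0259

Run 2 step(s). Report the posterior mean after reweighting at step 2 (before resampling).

step 1: w=[0.0060, 0.0192, 0.0812, 0.1914, 0.3014, 0.2843, 0.1022, 0.0113, 0.0032, 0.0000, 0.0000, 0.0000, 0.0000, 0.0000]  mean=-1.8555  Neff=4.4285  idx=[2, 2, 3, 3, 4, 4, 4, 4, 5, 5, 5, 5, 6, 6]
step 2: w=[0.1695, 0.1695, 0.1392, 0.1392, 0.0862, 0.0862, 0.0862, 0.0862, 0.0091, 0.0091, 0.0091, 0.0091, 0.0007, 0.0007]  mean=-2.2292  Neff=7.9195  idx=[0, 0, 0, 1, 1, 2, 2, 3, 3, 4, 5, 6, 7, 7]

post_mean = -2.2292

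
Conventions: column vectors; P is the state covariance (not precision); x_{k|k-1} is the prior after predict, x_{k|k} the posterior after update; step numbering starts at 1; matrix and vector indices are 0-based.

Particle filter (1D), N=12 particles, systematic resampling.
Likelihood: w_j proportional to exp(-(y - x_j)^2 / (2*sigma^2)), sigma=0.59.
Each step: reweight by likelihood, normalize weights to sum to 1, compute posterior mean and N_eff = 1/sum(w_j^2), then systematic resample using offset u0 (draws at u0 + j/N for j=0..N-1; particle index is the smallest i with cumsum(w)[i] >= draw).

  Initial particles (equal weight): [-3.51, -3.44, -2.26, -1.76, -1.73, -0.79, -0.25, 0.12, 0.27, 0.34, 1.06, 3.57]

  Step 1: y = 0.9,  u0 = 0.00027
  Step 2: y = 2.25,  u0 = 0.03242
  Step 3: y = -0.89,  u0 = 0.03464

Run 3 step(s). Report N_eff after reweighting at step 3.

step 1: w=[0.0000, 0.0000, 0.0000, 0.0000, 0.0000, 0.0060, 0.0544, 0.1517, 0.2056, 0.2317, 0.3505, 0.0000]  mean=0.5056  Neff=4.0846  idx=[5, 7, 7, 8, 8, 8, 9, 9, 10, 10, 10, 10]
step 2: w=[0.0000, 0.0027, 0.0027, 0.0065, 0.0065, 0.0065, 0.0097, 0.0097, 0.2389, 0.2389, 0.2389, 0.2389]  mean=1.0255  Neff=4.3740  idx=[6, 8, 8, 8, 9, 9, 10, 10, 10, 11, 11, 11]
step 3: w=[0.7091, 0.0264, 0.0264, 0.0264, 0.0264, 0.0264, 0.0264, 0.0264, 0.0264, 0.0264, 0.0264, 0.0264]  mean=0.5495  Neff=1.9590  idx=[0, 0, 0, 0, 0, 0, 0, 0, 0, 3, 7, 10]

N_eff = 1.9590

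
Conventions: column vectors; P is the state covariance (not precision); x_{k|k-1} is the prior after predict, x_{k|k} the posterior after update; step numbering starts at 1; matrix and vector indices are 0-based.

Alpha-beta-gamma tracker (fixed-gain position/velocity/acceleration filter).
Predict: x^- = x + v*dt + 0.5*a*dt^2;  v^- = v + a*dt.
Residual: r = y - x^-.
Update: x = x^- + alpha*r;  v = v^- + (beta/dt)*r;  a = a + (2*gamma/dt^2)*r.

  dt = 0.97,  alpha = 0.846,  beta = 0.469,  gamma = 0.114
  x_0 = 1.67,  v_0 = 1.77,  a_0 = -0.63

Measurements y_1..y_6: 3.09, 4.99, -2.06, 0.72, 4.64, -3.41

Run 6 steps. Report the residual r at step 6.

step 1: x_pred=3.0905  r=-0.0005  x^+=3.0901  v^+=1.1587  a^+=-0.6301
step 2: x_pred=3.9175  r=1.0725  x^+=4.8248  v^+=1.0660  a^+=-0.3702
step 3: x_pred=5.6847  r=-7.7447  x^+=-0.8673  v^+=-3.0377  a^+=-2.2469
step 4: x_pred=-4.8710  r=5.5910  x^+=-0.1410  v^+=-2.5140  a^+=-0.8921
step 5: x_pred=-2.9993  r=7.6393  x^+=3.4636  v^+=0.3143  a^+=0.9590
step 6: x_pred=4.2196  r=-7.6296  x^+=-2.2350  v^+=-2.4444  a^+=-0.8898

resid = -7.6296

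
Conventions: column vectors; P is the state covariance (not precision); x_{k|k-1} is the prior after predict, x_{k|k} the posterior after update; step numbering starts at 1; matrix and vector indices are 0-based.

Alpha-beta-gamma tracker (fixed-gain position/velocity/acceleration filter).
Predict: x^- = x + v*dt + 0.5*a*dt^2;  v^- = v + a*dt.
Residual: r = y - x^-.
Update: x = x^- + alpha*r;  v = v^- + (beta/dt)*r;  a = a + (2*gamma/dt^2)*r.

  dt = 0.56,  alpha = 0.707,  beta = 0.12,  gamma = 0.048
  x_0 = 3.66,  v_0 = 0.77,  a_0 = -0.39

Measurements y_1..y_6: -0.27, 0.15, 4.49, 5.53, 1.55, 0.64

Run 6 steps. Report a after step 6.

a_post = -0.3999

step 1: x_pred=4.0300  r=-4.3000  x^+=0.9899  v^+=-0.3698  a^+=-1.7063
step 2: x_pred=0.5153  r=-0.3653  x^+=0.2570  v^+=-1.4037  a^+=-1.8182
step 3: x_pred=-0.8141  r=5.3041  x^+=2.9359  v^+=-1.2852  a^+=-0.1944
step 4: x_pred=2.1857  r=3.3443  x^+=4.5501  v^+=-0.6775  a^+=0.8293
step 5: x_pred=4.3008  r=-2.7508  x^+=2.3560  v^+=-0.8025  a^+=-0.0127
step 6: x_pred=1.9046  r=-1.2646  x^+=1.0105  v^+=-1.0806  a^+=-0.3999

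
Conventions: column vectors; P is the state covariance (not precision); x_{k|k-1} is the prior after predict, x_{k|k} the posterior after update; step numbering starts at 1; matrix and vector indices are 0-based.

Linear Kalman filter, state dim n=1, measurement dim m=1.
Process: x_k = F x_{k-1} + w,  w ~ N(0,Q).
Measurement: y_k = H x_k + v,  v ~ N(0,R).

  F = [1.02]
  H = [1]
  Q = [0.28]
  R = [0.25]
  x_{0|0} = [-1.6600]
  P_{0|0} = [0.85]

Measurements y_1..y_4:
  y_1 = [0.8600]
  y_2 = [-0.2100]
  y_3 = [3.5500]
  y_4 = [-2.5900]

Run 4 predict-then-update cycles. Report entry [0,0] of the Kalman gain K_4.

K[0,0] = 0.6416

step 1: x^-=[-1.6932]  P^-=[1.1643]  S=[1.4143]  K=[0.8232]  nu=[2.5532]  x^+=[0.4087]  P^+=[0.2058]
step 2: x^-=[0.4169]  P^-=[0.4941]  S=[0.7441]  K=[0.6640]  nu=[-0.6269]  x^+=[0.0006]  P^+=[0.1660]
step 3: x^-=[0.0006]  P^-=[0.4527]  S=[0.7027]  K=[0.6442]  nu=[3.5494]  x^+=[2.2873]  P^+=[0.1611]
step 4: x^-=[2.3330]  P^-=[0.4476]  S=[0.6976]  K=[0.6416]  nu=[-4.9230]  x^+=[-0.8256]  P^+=[0.1604]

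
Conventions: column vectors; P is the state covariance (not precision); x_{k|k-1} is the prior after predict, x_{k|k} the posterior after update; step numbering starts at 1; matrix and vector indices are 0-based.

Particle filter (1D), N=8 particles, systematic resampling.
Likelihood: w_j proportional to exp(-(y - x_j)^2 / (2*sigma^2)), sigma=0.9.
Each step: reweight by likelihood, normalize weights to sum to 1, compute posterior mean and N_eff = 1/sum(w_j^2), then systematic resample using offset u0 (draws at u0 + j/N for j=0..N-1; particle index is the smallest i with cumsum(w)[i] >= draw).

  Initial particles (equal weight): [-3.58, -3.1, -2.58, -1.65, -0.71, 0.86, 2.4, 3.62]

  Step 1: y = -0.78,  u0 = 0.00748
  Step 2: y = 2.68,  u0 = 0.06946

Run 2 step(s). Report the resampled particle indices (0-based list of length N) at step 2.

step 1: w=[0.0040, 0.0181, 0.0678, 0.3141, 0.4997, 0.0953, 0.0010, 0.0000]  mean=-1.0341  Neff=2.7591  idx=[1, 3, 3, 3, 4, 4, 4, 4]
step 2: w=[0.0000, 0.0028, 0.0028, 0.0028, 0.2479, 0.2479, 0.2479, 0.2479]  mean=-0.7179  Neff=4.0679  idx=[4, 4, 5, 5, 6, 6, 7, 7]

resampled_idx = [4, 4, 5, 5, 6, 6, 7, 7]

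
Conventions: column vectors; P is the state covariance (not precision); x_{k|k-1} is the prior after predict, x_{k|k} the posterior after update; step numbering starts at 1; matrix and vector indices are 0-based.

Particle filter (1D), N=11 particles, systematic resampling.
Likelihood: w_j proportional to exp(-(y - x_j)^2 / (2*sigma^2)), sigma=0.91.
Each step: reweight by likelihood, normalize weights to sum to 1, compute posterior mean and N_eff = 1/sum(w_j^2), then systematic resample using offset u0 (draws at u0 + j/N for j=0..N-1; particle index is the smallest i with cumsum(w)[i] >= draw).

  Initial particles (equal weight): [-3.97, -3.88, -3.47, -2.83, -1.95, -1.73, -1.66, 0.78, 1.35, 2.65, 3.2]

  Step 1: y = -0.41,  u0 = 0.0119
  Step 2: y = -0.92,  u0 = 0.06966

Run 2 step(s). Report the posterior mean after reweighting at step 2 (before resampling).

step 1: w=[0.0003, 0.0004, 0.0022, 0.0183, 0.1498, 0.2190, 0.2442, 0.2667, 0.0966, 0.0022, 0.0002]  mean=-0.7935  Neff=4.7425  idx=[3, 4, 5, 5, 5, 6, 6, 7, 7, 7, 8]
step 2: w=[0.0237, 0.1130, 0.1443, 0.1443, 0.1443, 0.1541, 0.1541, 0.0375, 0.0375, 0.0375, 0.0096]  mean=-1.4478  Neff=7.8332  idx=[1, 2, 2, 3, 4, 4, 5, 5, 6, 7, 9]

post_mean = -1.4478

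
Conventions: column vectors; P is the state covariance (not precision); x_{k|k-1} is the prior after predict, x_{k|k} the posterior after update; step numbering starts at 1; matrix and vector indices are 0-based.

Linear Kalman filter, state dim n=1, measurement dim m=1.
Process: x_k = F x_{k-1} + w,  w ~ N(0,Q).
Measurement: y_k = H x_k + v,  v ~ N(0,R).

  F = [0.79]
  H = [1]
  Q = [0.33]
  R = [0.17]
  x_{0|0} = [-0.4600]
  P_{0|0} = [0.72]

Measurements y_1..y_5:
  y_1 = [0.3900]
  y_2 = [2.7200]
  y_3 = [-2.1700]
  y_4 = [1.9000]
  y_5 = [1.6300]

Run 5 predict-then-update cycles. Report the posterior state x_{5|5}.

step 1: x^-=[-0.3634]  P^-=[0.7794]  S=[0.9494]  K=[0.8209]  nu=[0.7534]  x^+=[0.2551]  P^+=[0.1396]
step 2: x^-=[0.2015]  P^-=[0.4171]  S=[0.5871]  K=[0.7104]  nu=[2.5185]  x^+=[1.9907]  P^+=[0.1208]
step 3: x^-=[1.5727]  P^-=[0.4054]  S=[0.5754]  K=[0.7045]  nu=[-3.7427]  x^+=[-1.0642]  P^+=[0.1198]
step 4: x^-=[-0.8407]  P^-=[0.4047]  S=[0.5747]  K=[0.7042]  nu=[2.7407]  x^+=[1.0894]  P^+=[0.1197]
step 5: x^-=[0.8606]  P^-=[0.4047]  S=[0.5747]  K=[0.7042]  nu=[0.7694]  x^+=[1.4024]  P^+=[0.1197]

x_post = [1.4024]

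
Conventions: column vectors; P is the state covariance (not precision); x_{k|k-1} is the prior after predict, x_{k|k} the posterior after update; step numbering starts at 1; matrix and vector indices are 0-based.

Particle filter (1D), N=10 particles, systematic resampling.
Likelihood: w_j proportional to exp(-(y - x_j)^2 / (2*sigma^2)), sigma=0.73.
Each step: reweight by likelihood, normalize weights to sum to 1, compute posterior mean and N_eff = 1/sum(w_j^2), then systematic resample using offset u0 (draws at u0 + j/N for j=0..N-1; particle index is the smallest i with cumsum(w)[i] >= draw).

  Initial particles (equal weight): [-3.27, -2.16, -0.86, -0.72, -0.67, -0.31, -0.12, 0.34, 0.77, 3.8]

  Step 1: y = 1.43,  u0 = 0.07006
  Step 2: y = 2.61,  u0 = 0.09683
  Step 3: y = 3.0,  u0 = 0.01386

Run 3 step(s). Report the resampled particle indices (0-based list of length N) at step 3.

resampled_idx = [0, 1, 2, 3, 4, 5, 6, 7, 8, 9]

step 1: w=[0.0000, 0.0000, 0.0061, 0.0109, 0.0133, 0.0488, 0.0877, 0.2739, 0.5550, 0.0043]  mean=0.4891  Neff=2.5415  idx=[5, 7, 7, 7, 8, 8, 8, 8, 8, 8]
step 2: w=[0.0012, 0.0290, 0.0290, 0.0290, 0.1520, 0.1520, 0.1520, 0.1520, 0.1520, 0.1520]  mean=0.7313  Neff=7.0863  idx=[4, 4, 5, 6, 6, 7, 8, 8, 9, 9]
step 3: w=[0.1000, 0.1000, 0.1000, 0.1000, 0.1000, 0.1000, 0.1000, 0.1000, 0.1000, 0.1000]  mean=0.7700  Neff=10.0000  idx=[0, 1, 2, 3, 4, 5, 6, 7, 8, 9]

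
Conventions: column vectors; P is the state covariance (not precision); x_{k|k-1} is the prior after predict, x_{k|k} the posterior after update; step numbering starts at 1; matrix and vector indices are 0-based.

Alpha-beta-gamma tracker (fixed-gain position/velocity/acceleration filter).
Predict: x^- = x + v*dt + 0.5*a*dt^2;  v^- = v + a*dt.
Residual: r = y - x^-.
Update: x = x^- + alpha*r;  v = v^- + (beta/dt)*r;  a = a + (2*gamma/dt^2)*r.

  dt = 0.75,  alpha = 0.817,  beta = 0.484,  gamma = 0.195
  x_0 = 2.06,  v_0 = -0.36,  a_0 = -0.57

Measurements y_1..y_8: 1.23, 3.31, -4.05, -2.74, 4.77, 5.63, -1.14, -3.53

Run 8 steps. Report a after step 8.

step 1: x_pred=1.6297  r=-0.3997  x^+=1.3031  v^+=-1.0454  a^+=-0.8471
step 2: x_pred=0.2808  r=3.0292  x^+=2.7557  v^+=0.2741  a^+=1.2531
step 3: x_pred=3.3136  r=-7.3636  x^+=-2.7025  v^+=-3.5381  a^+=-3.8523
step 4: x_pred=-6.4395  r=3.6995  x^+=-3.4170  v^+=-4.0400  a^+=-1.2874
step 5: x_pred=-6.8090  r=11.5790  x^+=2.6510  v^+=2.4669  a^+=6.7408
step 6: x_pred=6.3970  r=-0.7670  x^+=5.7704  v^+=7.0275  a^+=6.2090
step 7: x_pred=12.7872  r=-13.9272  x^+=1.4087  v^+=2.6965  a^+=-3.4473
step 8: x_pred=2.4615  r=-5.9915  x^+=-2.4336  v^+=-3.7555  a^+=-7.6014

a_post = -7.6014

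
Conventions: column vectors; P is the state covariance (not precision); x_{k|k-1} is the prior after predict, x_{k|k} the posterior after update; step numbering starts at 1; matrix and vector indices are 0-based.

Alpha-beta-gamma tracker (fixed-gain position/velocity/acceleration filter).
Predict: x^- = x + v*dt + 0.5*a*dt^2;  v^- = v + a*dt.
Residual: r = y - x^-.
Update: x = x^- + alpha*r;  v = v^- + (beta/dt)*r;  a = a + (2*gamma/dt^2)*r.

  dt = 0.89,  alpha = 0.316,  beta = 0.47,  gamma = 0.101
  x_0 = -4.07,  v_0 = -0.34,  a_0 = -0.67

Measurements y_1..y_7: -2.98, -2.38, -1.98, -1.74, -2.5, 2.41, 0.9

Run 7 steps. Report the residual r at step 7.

step 1: x_pred=-4.6380  r=1.6580  x^+=-4.1140  v^+=-0.0608  a^+=-0.2472
step 2: x_pred=-4.2660  r=1.8860  x^+=-3.6700  v^+=0.7152  a^+=0.2338
step 3: x_pred=-2.9409  r=0.9609  x^+=-2.6372  v^+=1.4307  a^+=0.4788
step 4: x_pred=-1.1743  r=-0.5657  x^+=-1.3530  v^+=1.5581  a^+=0.3345
step 5: x_pred=0.1662  r=-2.6662  x^+=-0.6763  v^+=0.4479  a^+=-0.3454
step 6: x_pred=-0.4145  r=2.8245  x^+=0.4780  v^+=1.6321  a^+=0.3749
step 7: x_pred=2.0791  r=-1.1791  x^+=1.7065  v^+=1.3431  a^+=0.0742

resid = -1.1791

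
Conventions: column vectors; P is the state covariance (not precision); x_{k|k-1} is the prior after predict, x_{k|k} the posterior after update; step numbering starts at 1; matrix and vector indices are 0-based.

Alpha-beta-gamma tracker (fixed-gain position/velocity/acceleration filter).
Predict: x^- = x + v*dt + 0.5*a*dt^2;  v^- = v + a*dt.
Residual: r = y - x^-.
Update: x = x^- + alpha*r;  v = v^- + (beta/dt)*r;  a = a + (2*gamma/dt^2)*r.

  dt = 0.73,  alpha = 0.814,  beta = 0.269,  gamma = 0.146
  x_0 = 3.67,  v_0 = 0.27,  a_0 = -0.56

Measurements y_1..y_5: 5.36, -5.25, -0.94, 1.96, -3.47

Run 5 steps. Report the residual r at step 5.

step 1: x_pred=3.7179  r=1.6421  x^+=5.0546  v^+=0.4663  a^+=0.3398
step 2: x_pred=5.4855  r=-10.7355  x^+=-3.2532  v^+=-3.2416  a^+=-5.5427
step 3: x_pred=-7.0964  r=6.1564  x^+=-2.0851  v^+=-5.0192  a^+=-2.1693
step 4: x_pred=-6.3271  r=8.2871  x^+=0.4186  v^+=-3.5490  a^+=2.3716
step 5: x_pred=-1.5403  r=-1.9297  x^+=-3.1111  v^+=-2.5289  a^+=1.3142

resid = -1.9297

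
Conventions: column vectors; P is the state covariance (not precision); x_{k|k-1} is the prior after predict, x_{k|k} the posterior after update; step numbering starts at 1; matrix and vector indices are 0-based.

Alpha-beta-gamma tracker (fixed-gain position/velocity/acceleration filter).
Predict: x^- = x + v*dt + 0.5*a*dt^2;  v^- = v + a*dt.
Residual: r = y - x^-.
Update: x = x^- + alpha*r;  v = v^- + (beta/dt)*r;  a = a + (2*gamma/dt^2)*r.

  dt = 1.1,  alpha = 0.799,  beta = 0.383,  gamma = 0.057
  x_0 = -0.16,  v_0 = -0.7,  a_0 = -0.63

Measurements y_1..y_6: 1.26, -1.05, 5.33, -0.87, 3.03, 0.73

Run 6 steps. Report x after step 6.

step 1: x_pred=-1.3112  r=2.5712  x^+=0.7432  v^+=-0.4978  a^+=-0.3878
step 2: x_pred=-0.0389  r=-1.0111  x^+=-0.8468  v^+=-1.2763  a^+=-0.4830
step 3: x_pred=-2.5430  r=7.8730  x^+=3.7475  v^+=0.9336  a^+=0.2587
step 4: x_pred=4.9310  r=-5.8010  x^+=0.2960  v^+=-0.8016  a^+=-0.2878
step 5: x_pred=-0.7599  r=3.7899  x^+=2.2682  v^+=0.2014  a^+=0.0693
step 6: x_pred=2.5316  r=-1.8016  x^+=1.0921  v^+=-0.3497  a^+=-0.1005

x_post = 1.0921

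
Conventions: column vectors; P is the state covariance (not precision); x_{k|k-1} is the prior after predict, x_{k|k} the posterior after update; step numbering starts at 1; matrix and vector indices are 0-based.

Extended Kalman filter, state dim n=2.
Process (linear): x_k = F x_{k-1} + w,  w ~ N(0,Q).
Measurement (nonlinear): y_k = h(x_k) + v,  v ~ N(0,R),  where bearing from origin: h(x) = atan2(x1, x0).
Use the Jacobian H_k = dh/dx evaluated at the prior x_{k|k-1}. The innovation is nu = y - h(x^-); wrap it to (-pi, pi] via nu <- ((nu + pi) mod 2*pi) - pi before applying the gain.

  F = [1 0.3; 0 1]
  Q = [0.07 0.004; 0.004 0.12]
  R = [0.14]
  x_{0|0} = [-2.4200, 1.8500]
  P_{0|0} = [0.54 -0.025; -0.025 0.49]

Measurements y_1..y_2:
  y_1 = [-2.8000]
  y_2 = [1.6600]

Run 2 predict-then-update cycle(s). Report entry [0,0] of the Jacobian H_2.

step 1: x^-=[-1.8650, 1.8500]  P^-=[0.6391 0.1260; 0.1260 0.6100]  H_jac=[-0.2681 -0.2703]  S=[0.2487]  K=[-0.8257; -0.7986]  nu=[1.1230]  x^+=[-2.7922, 0.9533]  P^+=[0.4695 -0.0380; -0.0380 0.4514]
step 2: x^-=[-2.5062, 0.9533]  P^-=[0.5573 0.1014; 0.1014 0.5714]  H_jac=[-0.1326 -0.3486]  S=[0.2286]  K=[-0.4779; -0.9301]  nu=[-1.1181]  x^+=[-1.9719, 1.9932]  P^+=[0.5051 -0.0002; -0.0002 0.3736]

H_jac[0,0] = -0.1326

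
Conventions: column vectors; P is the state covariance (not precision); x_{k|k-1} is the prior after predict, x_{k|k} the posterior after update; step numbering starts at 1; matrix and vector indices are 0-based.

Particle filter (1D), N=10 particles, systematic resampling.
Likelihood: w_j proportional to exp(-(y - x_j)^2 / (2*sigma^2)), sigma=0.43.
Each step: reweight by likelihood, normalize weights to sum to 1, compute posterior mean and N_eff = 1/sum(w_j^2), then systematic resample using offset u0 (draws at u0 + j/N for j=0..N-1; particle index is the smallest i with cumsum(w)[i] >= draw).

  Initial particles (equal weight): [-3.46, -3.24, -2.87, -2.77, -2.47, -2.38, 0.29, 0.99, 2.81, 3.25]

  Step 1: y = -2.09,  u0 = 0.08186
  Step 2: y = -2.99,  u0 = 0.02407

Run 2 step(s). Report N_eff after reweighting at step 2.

N_eff = 8.6561

step 1: w=[0.0031, 0.0141, 0.0971, 0.1441, 0.3406, 0.4009, 0.0000, 0.0000, 0.0000, 0.0000]  mean=-2.5300  Neff=3.2557  idx=[2, 3, 4, 4, 4, 4, 5, 5, 5, 5]
step 2: w=[0.1840, 0.1678, 0.0921, 0.0921, 0.0921, 0.0921, 0.0699, 0.0699, 0.0699, 0.0699]  mean=-2.5688  Neff=8.6561  idx=[0, 0, 1, 1, 2, 3, 4, 6, 7, 8]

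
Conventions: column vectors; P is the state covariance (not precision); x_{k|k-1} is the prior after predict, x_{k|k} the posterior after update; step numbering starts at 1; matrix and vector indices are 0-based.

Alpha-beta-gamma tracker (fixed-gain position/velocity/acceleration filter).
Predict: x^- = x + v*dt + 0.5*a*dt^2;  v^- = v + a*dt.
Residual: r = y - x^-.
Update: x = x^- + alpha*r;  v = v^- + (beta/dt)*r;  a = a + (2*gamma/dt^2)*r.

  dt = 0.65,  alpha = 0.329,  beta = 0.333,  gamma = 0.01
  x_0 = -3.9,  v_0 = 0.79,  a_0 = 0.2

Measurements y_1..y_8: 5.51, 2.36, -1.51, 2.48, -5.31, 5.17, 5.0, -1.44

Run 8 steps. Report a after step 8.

step 1: x_pred=-3.3442  r=8.8543  x^+=-0.4312  v^+=5.4561  a^+=0.6191
step 2: x_pred=3.2461  r=-0.8861  x^+=2.9545  v^+=5.4046  a^+=0.5772
step 3: x_pred=6.5895  r=-8.0995  x^+=3.9247  v^+=1.6304  a^+=0.1938
step 4: x_pred=5.0254  r=-2.5454  x^+=4.1880  v^+=0.4523  a^+=0.0733
step 5: x_pred=4.4974  r=-9.8074  x^+=1.2708  v^+=-4.5245  a^+=-0.3910
step 6: x_pred=-1.7527  r=6.9227  x^+=0.5249  v^+=-1.2321  a^+=-0.0633
step 7: x_pred=-0.2894  r=5.2894  x^+=1.4508  v^+=1.4366  a^+=0.1871
step 8: x_pred=2.4242  r=-3.8642  x^+=1.1528  v^+=-0.4214  a^+=0.0042

a_post = 0.0042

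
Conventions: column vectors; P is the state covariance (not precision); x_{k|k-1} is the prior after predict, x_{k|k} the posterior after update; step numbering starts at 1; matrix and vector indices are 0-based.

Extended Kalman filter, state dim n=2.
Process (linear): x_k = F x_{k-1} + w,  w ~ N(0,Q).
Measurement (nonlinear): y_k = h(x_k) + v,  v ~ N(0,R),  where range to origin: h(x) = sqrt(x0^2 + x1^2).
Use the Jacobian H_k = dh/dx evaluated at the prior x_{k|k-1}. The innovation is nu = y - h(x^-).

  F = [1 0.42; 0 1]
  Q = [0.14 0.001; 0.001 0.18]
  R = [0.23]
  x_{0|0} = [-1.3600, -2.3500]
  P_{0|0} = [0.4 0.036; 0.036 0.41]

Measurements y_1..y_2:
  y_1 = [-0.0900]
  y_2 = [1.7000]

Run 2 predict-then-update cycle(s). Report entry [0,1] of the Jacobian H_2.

H_jac[0,1] = -0.6444

step 1: x^-=[-2.3470, -2.3500]  P^-=[0.6426 0.2092; 0.2092 0.5900]  H_jac=[-0.7067 -0.7076]  S=[1.0554]  K=[-0.5705; -0.5356]  nu=[-3.4113]  x^+=[-0.4010, -0.5229]  P^+=[0.2991 -0.1133; -0.1133 0.2872]
step 2: x^-=[-0.6206, -0.5229]  P^-=[0.3946 0.0084; 0.0084 0.4672]  H_jac=[-0.7647 -0.6444]  S=[0.6630]  K=[-0.4633; -0.4637]  nu=[0.8884]  x^+=[-1.0322, -0.9349]  P^+=[0.2523 -0.1341; -0.1341 0.3247]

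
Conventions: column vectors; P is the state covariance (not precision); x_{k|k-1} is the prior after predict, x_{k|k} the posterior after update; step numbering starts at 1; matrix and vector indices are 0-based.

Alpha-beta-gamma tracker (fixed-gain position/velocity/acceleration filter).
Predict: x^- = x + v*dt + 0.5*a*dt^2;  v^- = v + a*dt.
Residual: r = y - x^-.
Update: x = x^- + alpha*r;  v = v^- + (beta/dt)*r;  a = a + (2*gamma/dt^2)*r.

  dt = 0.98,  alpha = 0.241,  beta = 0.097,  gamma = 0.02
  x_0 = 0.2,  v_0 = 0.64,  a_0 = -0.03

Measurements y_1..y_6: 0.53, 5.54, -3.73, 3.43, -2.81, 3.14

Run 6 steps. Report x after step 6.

x_post = 1.4576

step 1: x_pred=0.8128  r=-0.2828  x^+=0.7446  v^+=0.5826  a^+=-0.0418
step 2: x_pred=1.2955  r=4.2445  x^+=2.3185  v^+=0.9618  a^+=0.1350
step 3: x_pred=3.3258  r=-7.0558  x^+=1.6254  v^+=0.3957  a^+=-0.1589
step 4: x_pred=1.9369  r=1.4931  x^+=2.2967  v^+=0.3878  a^+=-0.0967
step 5: x_pred=2.6303  r=-5.4403  x^+=1.3192  v^+=-0.2454  a^+=-0.3233
step 6: x_pred=0.9235  r=2.2165  x^+=1.4576  v^+=-0.3428  a^+=-0.2309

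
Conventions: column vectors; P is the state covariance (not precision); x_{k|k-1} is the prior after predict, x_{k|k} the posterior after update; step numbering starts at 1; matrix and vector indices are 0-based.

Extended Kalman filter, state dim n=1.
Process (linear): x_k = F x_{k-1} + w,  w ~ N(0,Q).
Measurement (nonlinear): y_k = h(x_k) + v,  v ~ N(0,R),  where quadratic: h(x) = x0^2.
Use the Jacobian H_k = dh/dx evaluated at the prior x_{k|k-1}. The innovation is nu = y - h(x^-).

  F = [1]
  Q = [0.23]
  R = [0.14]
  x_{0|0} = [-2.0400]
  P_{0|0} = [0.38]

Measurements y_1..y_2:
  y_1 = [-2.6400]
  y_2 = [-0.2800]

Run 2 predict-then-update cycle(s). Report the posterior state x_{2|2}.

x_post = [-0.1110]

step 1: x^-=[-2.0400]  P^-=[0.6100]  H_jac=[-4.0800]  S=[10.2943]  K=[-0.2418]  nu=[-6.8016]  x^+=[-0.3956]  P^+=[0.0083]
step 2: x^-=[-0.3956]  P^-=[0.2383]  H_jac=[-0.7912]  S=[0.2892]  K=[-0.6520]  nu=[-0.4365]  x^+=[-0.1110]  P^+=[0.1154]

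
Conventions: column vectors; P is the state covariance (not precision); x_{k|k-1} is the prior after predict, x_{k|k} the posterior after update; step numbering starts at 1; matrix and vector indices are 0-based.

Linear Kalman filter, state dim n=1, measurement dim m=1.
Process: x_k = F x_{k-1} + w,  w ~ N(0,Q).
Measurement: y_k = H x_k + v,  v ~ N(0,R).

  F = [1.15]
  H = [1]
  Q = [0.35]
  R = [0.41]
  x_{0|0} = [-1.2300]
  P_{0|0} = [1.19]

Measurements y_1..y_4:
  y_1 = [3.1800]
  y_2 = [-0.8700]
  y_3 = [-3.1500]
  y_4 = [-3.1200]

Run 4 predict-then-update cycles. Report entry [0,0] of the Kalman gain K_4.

K[0,0] = 0.6284

step 1: x^-=[-1.4145]  P^-=[1.9238]  S=[2.3338]  K=[0.8243]  nu=[4.5945]  x^+=[2.3728]  P^+=[0.3380]
step 2: x^-=[2.7288]  P^-=[0.7970]  S=[1.2070]  K=[0.6603]  nu=[-3.5988]  x^+=[0.3525]  P^+=[0.2707]
step 3: x^-=[0.4054]  P^-=[0.7080]  S=[1.1180]  K=[0.6333]  nu=[-3.5554]  x^+=[-1.8462]  P^+=[0.2596]
step 4: x^-=[-2.1231]  P^-=[0.6934]  S=[1.1034]  K=[0.6284]  nu=[-0.9969]  x^+=[-2.7496]  P^+=[0.2577]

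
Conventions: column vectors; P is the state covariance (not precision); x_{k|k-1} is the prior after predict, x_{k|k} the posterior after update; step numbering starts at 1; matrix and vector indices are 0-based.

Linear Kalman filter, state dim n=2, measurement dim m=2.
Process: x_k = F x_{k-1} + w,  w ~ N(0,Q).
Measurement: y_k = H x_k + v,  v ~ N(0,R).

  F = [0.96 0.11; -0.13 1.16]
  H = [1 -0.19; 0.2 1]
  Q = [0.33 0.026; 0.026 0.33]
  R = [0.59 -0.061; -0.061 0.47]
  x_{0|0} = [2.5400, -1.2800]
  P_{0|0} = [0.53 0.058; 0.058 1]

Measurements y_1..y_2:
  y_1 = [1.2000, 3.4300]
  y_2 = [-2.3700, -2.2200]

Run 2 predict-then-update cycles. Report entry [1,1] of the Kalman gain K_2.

step 1: x^-=[2.2976, -1.8150]  P^-=[0.8428 0.1512; 0.1512 1.6671]  S=[1.4355 -0.0637; -0.0637 2.2313]  K=[0.5742 0.1597; -0.0816 0.7584]  nu=[-1.4425, 4.7855]  x^+=[2.2337, 1.9319]  P^+=[0.3243 -0.0248; -0.0248 0.3664]
step 2: x^-=[2.3568, 1.9506]  P^-=[0.6281 0.0050; 0.0050 0.8360]  S=[1.2464 -0.0894; -0.0894 1.3331]  K=[0.5127 0.1324; -0.0788 0.6226]  nu=[-4.3562, -4.6420]  x^+=[-0.4908, -0.5961]  P^+=[0.2893 -0.0269; -0.0269 0.3028]

K[1,1] = 0.6226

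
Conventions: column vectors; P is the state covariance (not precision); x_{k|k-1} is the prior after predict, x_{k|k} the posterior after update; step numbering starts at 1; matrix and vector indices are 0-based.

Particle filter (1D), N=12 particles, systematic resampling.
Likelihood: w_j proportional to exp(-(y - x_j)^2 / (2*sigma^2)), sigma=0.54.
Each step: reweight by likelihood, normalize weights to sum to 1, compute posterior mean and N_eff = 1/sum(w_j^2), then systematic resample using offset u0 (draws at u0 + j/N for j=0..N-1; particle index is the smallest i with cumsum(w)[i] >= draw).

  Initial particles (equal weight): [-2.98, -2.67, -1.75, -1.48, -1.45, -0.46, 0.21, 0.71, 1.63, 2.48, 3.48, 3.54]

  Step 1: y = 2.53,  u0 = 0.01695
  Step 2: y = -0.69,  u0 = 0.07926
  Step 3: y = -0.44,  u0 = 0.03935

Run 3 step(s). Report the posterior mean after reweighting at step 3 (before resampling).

post_mean = 1.6300

step 1: w=[0.0000, 0.0000, 0.0000, 0.0000, 0.0000, 0.0000, 0.0001, 0.0021, 0.1525, 0.6089, 0.1301, 0.1064]  mean=2.5894  Neff=2.3683  idx=[8, 8, 9, 9, 9, 9, 9, 9, 9, 10, 10, 11]
step 2: w=[0.4994, 0.4994, 0.0002, 0.0002, 0.0002, 0.0002, 0.0002, 0.0002, 0.0002, 0.0000, 0.0000, 0.0000]  mean=1.6310  Neff=2.0047  idx=[0, 0, 0, 0, 0, 0, 1, 1, 1, 1, 1, 1]
step 3: w=[0.0833, 0.0833, 0.0833, 0.0833, 0.0833, 0.0833, 0.0833, 0.0833, 0.0833, 0.0833, 0.0833, 0.0833]  mean=1.6300  Neff=12.0000  idx=[0, 1, 2, 3, 4, 5, 6, 7, 8, 9, 10, 11]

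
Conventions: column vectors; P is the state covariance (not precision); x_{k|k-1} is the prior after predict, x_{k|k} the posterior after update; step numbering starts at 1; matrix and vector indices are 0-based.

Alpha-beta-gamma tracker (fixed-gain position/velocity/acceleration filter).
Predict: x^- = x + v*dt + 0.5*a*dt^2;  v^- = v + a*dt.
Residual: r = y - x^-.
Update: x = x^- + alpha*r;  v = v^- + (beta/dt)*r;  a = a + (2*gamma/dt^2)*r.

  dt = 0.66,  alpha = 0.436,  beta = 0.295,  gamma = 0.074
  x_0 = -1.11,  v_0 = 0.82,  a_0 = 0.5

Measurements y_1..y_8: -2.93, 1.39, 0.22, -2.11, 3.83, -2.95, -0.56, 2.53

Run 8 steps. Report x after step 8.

step 1: x_pred=-0.4599  r=-2.4701  x^+=-1.5369  v^+=0.0459  a^+=-0.3392
step 2: x_pred=-1.5804  r=2.9704  x^+=-0.2853  v^+=1.1497  a^+=0.6700
step 3: x_pred=0.6194  r=-0.3994  x^+=0.4453  v^+=1.4134  a^+=0.5343
step 4: x_pred=1.4945  r=-3.6045  x^+=-0.0771  v^+=0.1549  a^+=-0.6904
step 5: x_pred=-0.1252  r=3.9552  x^+=1.5993  v^+=1.4671  a^+=0.6534
step 6: x_pred=2.7099  r=-5.6599  x^+=0.2422  v^+=-0.6314  a^+=-1.2696
step 7: x_pred=-0.4511  r=-0.1089  x^+=-0.4986  v^+=-1.5180  a^+=-1.3066
step 8: x_pred=-1.7850  r=4.3150  x^+=0.0963  v^+=-0.4517  a^+=0.1595

x_post = 0.0963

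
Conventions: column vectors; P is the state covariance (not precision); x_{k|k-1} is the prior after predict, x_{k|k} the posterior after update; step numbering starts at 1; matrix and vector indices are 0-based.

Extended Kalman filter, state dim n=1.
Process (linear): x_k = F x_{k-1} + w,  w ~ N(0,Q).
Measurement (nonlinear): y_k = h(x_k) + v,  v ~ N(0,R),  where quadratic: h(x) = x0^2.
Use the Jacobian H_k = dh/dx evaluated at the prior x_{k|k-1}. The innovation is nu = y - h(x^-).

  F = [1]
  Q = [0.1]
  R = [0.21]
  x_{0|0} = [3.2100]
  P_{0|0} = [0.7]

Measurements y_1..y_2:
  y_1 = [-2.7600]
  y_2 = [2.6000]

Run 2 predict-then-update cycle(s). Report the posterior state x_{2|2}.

x_post = [1.5575]

step 1: x^-=[3.2100]  P^-=[0.8000]  H_jac=[6.4200]  S=[33.1831]  K=[0.1548]  nu=[-13.0641]  x^+=[1.1880]  P^+=[0.0051]
step 2: x^-=[1.1880]  P^-=[0.1051]  H_jac=[2.3759]  S=[0.8031]  K=[0.3108]  nu=[1.1887]  x^+=[1.5575]  P^+=[0.0275]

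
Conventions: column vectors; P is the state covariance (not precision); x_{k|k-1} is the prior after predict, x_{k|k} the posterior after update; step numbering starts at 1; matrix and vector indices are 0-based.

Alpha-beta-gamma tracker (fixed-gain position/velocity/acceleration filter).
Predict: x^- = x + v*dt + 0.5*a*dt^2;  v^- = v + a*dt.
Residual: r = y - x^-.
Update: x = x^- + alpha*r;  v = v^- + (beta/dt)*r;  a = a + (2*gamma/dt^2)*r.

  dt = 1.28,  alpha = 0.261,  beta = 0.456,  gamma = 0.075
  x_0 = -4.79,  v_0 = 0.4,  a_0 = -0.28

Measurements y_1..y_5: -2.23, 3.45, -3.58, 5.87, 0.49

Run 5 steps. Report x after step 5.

step 1: x_pred=-4.5074  r=2.2774  x^+=-3.9130  v^+=0.8529  a^+=-0.0715
step 2: x_pred=-2.8798  r=6.3298  x^+=-1.2277  v^+=3.0164  a^+=0.5080
step 3: x_pred=3.0494  r=-6.6294  x^+=1.3191  v^+=1.3049  a^+=-0.0989
step 4: x_pred=2.9084  r=2.9616  x^+=3.6814  v^+=2.2334  a^+=0.1722
step 5: x_pred=6.6812  r=-6.1912  x^+=5.0653  v^+=0.2482  a^+=-0.3946

x_post = 5.0653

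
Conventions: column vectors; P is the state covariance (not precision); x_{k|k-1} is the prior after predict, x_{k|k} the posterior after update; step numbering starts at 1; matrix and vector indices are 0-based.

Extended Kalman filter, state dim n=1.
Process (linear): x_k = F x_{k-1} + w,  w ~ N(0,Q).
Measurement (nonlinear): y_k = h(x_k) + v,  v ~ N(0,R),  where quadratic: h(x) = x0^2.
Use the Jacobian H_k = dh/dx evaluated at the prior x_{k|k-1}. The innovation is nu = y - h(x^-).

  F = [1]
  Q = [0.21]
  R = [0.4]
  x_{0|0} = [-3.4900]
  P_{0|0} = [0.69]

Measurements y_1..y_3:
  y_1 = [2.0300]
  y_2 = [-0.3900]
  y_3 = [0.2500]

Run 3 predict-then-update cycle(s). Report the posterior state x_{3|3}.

step 1: x^-=[-3.4900]  P^-=[0.9000]  H_jac=[-6.9800]  S=[44.2484]  K=[-0.1420]  nu=[-10.1501]  x^+=[-2.0490]  P^+=[0.0081]
step 2: x^-=[-2.0490]  P^-=[0.2181]  H_jac=[-4.0980]  S=[4.0632]  K=[-0.2200]  nu=[-4.5883]  x^+=[-1.0395]  P^+=[0.0215]
step 3: x^-=[-1.0395]  P^-=[0.2315]  H_jac=[-2.0791]  S=[1.4006]  K=[-0.3436]  nu=[-0.8306]  x^+=[-0.7541]  P^+=[0.0661]

x_post = [-0.7541]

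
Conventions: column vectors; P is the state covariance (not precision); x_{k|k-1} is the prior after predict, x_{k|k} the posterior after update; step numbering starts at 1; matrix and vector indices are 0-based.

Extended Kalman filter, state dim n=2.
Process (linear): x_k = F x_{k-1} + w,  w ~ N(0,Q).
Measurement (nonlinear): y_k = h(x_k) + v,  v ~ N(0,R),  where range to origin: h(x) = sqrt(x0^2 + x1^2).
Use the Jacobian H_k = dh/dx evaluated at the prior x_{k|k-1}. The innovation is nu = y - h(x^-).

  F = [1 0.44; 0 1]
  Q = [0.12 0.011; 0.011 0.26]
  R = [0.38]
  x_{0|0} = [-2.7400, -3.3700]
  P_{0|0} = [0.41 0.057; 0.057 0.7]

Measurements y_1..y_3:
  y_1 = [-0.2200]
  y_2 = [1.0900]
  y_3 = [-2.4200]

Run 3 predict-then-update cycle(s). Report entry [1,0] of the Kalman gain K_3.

step 1: x^-=[-4.2228, -3.3700]  P^-=[0.7157 0.3760; 0.3760 0.9600]  H_jac=[-0.7816 -0.6238]  S=[1.5574]  K=[-0.5098; -0.5732]  nu=[-5.6227]  x^+=[-1.3565, -0.1470]  P^+=[0.3110 -0.0791; -0.0791 0.4483]
step 2: x^-=[-1.4212, -0.1470]  P^-=[0.4482 0.1292; 0.1292 0.7083]  H_jac=[-0.9947 -0.1029]  S=[0.8574]  K=[-0.5354; -0.2349]  nu=[-0.3387]  x^+=[-1.2398, -0.0675]  P^+=[0.2023 0.0213; 0.0213 0.6610]
step 3: x^-=[-1.2695, -0.0675]  P^-=[0.4691 0.3232; 0.3232 0.9210]  H_jac=[-0.9986 -0.0531]  S=[0.8846]  K=[-0.5489; -0.4201]  nu=[-3.6913]  x^+=[0.7567, 1.4831]  P^+=[0.2025 0.1192; 0.1192 0.7649]

K[1,0] = -0.4201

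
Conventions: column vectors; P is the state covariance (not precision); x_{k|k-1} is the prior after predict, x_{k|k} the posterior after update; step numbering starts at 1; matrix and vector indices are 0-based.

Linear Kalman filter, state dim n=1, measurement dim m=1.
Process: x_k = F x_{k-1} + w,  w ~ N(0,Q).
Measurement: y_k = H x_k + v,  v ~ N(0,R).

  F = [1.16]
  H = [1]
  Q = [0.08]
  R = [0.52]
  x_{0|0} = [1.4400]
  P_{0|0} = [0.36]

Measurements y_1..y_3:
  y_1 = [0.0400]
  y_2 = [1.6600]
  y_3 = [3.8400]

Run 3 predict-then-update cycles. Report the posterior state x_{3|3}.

x_post = [2.5114]

step 1: x^-=[1.6704]  P^-=[0.5644]  S=[1.0844]  K=[0.5205]  nu=[-1.6304]  x^+=[0.8218]  P^+=[0.2706]
step 2: x^-=[0.9533]  P^-=[0.4442]  S=[0.9642]  K=[0.4607]  nu=[0.7067]  x^+=[1.2789]  P^+=[0.2396]
step 3: x^-=[1.4835]  P^-=[0.4023]  S=[0.9223]  K=[0.4362]  nu=[2.3565]  x^+=[2.5114]  P^+=[0.2268]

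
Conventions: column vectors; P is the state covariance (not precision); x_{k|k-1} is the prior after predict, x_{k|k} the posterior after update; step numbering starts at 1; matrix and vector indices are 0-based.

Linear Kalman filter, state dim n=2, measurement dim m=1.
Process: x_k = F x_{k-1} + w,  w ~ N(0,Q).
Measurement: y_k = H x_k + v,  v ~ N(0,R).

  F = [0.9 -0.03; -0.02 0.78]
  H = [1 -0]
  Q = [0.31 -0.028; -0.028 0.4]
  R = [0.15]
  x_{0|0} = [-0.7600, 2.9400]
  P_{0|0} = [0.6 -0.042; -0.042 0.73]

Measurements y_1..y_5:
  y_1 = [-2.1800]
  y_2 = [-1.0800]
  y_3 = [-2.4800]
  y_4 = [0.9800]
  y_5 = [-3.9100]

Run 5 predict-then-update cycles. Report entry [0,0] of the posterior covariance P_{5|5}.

P_post[0,0] = 0.1091

step 1: x^-=[-0.7722, 2.3084]  P^-=[0.7989 -0.0854; -0.0854 0.8457]  S=[0.9489]  K=[0.8419; -0.0900]  nu=[-1.4078]  x^+=[-1.9575, 2.4351]  P^+=[0.1263 -0.0135; -0.0135 0.8380]
step 2: x^-=[-1.8348, 1.9385]  P^-=[0.4138 -0.0594; -0.0594 0.9103]  S=[0.5638]  K=[0.7339; -0.1053]  nu=[0.7548]  x^+=[-1.2808, 1.8590]  P^+=[0.1101 -0.0158; -0.0158 0.9041]
step 3: x^-=[-1.2085, 1.4757]  P^-=[0.4008 -0.0622; -0.0622 0.9506]  S=[0.5508]  K=[0.7277; -0.1130]  nu=[-1.2715]  x^+=[-2.1338, 1.6193]  P^+=[0.1092 -0.0169; -0.0169 0.9435]
step 4: x^-=[-1.9690, 1.3057]  P^-=[0.4002 -0.0640; -0.0640 0.9746]  S=[0.5502]  K=[0.7274; -0.1162]  nu=[2.9490]  x^+=[0.1760, 0.9630]  P^+=[0.1091 -0.0174; -0.0174 0.9672]
step 5: x^-=[0.1295, 0.7476]  P^-=[0.4002 -0.0648; -0.0648 0.9890]  S=[0.5502]  K=[0.7274; -0.1179]  nu=[-4.0395]  x^+=[-2.8087, 1.2237]  P^+=[0.1091 -0.0177; -0.0177 0.9814]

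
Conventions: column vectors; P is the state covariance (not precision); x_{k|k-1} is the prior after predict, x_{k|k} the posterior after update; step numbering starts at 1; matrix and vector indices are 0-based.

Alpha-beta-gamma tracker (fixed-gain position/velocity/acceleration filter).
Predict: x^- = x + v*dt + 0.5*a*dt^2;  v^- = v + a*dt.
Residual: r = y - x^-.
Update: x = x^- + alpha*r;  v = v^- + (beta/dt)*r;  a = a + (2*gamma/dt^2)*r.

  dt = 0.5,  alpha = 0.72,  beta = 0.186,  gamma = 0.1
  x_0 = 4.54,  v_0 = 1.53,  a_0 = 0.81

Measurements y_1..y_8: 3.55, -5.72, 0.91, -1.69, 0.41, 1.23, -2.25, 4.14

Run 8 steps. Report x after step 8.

step 1: x_pred=5.4062  r=-1.8563  x^+=4.0697  v^+=1.2445  a^+=-0.6750
step 2: x_pred=4.6076  r=-10.3276  x^+=-2.8283  v^+=-2.9349  a^+=-8.9371
step 3: x_pred=-5.4129  r=6.3229  x^+=-0.8604  v^+=-5.0513  a^+=-3.8788
step 4: x_pred=-3.8709  r=2.1809  x^+=-2.3007  v^+=-6.1794  a^+=-2.1341
step 5: x_pred=-5.6571  r=6.0671  x^+=-1.2888  v^+=-4.9895  a^+=2.7196
step 6: x_pred=-3.4436  r=4.6736  x^+=-0.0786  v^+=-1.8911  a^+=6.4585
step 7: x_pred=-0.2168  r=-2.0332  x^+=-1.6807  v^+=0.5818  a^+=4.8320
step 8: x_pred=-0.7858  r=4.9258  x^+=2.7608  v^+=4.8302  a^+=8.7726

x_post = 2.7608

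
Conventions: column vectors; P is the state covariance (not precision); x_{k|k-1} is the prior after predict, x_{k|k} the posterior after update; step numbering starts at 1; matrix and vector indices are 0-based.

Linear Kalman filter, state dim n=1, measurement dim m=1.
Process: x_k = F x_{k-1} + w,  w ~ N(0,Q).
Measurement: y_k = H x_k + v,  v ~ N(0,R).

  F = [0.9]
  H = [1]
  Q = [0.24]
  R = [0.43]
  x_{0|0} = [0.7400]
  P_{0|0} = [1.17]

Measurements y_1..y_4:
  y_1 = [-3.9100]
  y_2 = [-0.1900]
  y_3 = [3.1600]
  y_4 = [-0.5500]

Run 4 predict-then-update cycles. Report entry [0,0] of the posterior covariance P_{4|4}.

P_post[0,0] = 0.2108

step 1: x^-=[0.6660]  P^-=[1.1877]  S=[1.6177]  K=[0.7342]  nu=[-4.5760]  x^+=[-2.6937]  P^+=[0.3157]
step 2: x^-=[-2.4243]  P^-=[0.4957]  S=[0.9257]  K=[0.5355]  nu=[2.2343]  x^+=[-1.2278]  P^+=[0.2303]
step 3: x^-=[-1.1051]  P^-=[0.4265]  S=[0.8565]  K=[0.4980]  nu=[4.2651]  x^+=[1.0188]  P^+=[0.2141]
step 4: x^-=[0.9169]  P^-=[0.4134]  S=[0.8434]  K=[0.4902]  nu=[-1.4669]  x^+=[0.1979]  P^+=[0.2108]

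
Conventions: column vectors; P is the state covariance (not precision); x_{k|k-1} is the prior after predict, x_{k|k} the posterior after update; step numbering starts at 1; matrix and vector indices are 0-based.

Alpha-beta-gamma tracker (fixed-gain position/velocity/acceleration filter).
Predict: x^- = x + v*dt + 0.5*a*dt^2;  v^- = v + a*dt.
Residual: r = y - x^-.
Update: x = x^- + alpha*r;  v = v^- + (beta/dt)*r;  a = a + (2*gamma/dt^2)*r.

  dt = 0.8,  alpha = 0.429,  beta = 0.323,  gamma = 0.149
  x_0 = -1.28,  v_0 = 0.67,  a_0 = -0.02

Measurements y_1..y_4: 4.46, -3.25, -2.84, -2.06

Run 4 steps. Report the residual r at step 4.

step 1: x_pred=-0.7504  r=5.2104  x^+=1.4849  v^+=2.7577  a^+=2.4061
step 2: x_pred=4.4610  r=-7.7110  x^+=1.1530  v^+=1.5693  a^+=-1.1843
step 3: x_pred=2.0294  r=-4.8694  x^+=-0.0596  v^+=-1.3442  a^+=-3.4516
step 4: x_pred=-2.2395  r=0.1795  x^+=-2.1625  v^+=-4.0331  a^+=-3.3681

resid = 0.1795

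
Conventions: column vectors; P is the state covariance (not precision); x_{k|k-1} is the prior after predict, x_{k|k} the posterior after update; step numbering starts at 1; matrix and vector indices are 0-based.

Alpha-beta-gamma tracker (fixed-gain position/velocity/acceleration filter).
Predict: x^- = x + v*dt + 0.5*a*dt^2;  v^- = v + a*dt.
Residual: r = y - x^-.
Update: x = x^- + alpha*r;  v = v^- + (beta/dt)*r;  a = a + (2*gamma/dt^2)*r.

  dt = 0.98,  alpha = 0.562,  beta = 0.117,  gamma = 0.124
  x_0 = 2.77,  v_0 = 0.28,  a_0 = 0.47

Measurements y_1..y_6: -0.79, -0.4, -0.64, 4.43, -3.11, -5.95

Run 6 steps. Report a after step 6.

step 1: x_pred=3.2701  r=-4.0601  x^+=0.9883  v^+=0.2559  a^+=-0.5784
step 2: x_pred=0.9613  r=-1.3613  x^+=0.1963  v^+=-0.4735  a^+=-0.9299
step 3: x_pred=-0.7143  r=0.0743  x^+=-0.6726  v^+=-1.3760  a^+=-0.9108
step 4: x_pred=-2.4584  r=6.8884  x^+=1.4129  v^+=-1.4461  a^+=0.8680
step 5: x_pred=0.4125  r=-3.5225  x^+=-1.5671  v^+=-1.0160  a^+=-0.0416
step 6: x_pred=-2.5828  r=-3.3672  x^+=-4.4752  v^+=-1.4588  a^+=-0.9111

a_post = -0.9111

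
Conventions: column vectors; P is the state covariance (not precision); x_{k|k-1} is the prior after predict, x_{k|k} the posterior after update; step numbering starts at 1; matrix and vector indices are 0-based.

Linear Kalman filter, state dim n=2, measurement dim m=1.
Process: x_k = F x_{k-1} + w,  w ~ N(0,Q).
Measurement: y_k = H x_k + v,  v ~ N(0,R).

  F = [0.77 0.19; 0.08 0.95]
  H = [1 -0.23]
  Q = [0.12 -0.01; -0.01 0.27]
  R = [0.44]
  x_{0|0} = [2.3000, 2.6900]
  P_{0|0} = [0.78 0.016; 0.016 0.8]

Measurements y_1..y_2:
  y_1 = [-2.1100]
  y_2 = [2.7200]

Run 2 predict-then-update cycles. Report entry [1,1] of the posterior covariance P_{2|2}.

P_post[1,1] = 1.1985

step 1: x^-=[2.2821, 2.7395]  P^-=[0.6160 0.1944; 0.1944 0.9994]  S=[1.0195]  K=[0.5604; -0.0348]  nu=[-3.7620]  x^+=[0.1739, 2.8704]  P^+=[0.2959 0.2143; 0.2143 0.9982]
step 2: x^-=[0.6793, 2.7408]  P^-=[0.3941 0.3484; 0.3484 1.2053]  S=[0.7376]  K=[0.4257; 0.0965]  nu=[2.6711]  x^+=[1.8163, 2.9985]  P^+=[0.2605 0.3181; 0.3181 1.1985]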